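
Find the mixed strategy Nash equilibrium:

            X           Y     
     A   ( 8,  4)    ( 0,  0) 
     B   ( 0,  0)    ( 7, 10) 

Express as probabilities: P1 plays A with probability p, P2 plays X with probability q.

p = 0.7143, q = 0.4667

Work:
Find probabilities that make opponent indifferent:
P2 chooses q to make P1 indifferent between A and B
P1 chooses p to make P2 indifferent between X and Y
Mixed NE: P1 plays (A: 0.7143, B: 0.2857), P2 plays (X: 0.4667, Y: 0.5333)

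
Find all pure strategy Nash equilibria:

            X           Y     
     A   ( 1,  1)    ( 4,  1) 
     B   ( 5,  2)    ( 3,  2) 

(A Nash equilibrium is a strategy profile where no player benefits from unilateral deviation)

Nash equilibrium: (A, Y), (B, X)

Work:
Best responses:
  P1 vs X: payoffs [1, 5] → best response B (payoff 5)
  P1 vs Y: payoffs [4, 3] → best response A (payoff 4)
  P2 vs A: payoffs [1, 1] → best response X/Y (payoff 1)
  P2 vs B: payoffs [2, 2] → best response X/Y (payoff 2)
Mutual best responses: (A,Y), (B,X) → Nash equilibria.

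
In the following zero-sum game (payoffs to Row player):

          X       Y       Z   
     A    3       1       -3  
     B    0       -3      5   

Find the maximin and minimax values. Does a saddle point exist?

Maximin = -3, Minimax = 1, Saddle: False

Work:
Row minimums: [-3, -3] → maximin = -3
Column maximums: [3, 1, 5] → minimax = 1
No saddle point (maximin ≠ minimax). Mixed strategy needed.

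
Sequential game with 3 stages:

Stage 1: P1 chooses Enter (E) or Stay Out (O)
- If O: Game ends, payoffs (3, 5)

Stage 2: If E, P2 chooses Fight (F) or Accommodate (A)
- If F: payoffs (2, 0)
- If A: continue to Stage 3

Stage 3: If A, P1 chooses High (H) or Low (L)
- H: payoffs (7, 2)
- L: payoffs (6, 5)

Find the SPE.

SPE: (E, A, H); Outcome (7, 2)

Work:
Stage 3: P1 chooses H (7 vs 6)
Stage 2: P2: F->0, A->2 (anticipating H). Choose A
Stage 1: P1: O->3, E->7 (anticipating A, H). Choose E
SPE path: E -> A -> H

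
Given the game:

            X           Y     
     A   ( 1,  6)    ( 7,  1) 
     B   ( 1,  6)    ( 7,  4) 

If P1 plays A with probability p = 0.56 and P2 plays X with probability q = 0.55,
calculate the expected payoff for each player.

E[P1] = 3.7, E[P2] = 4.344

Work:
E[P1] = p·q·π₁(A,X) + p·(1-q)·π₁(A,Y) + (1-p)·q·π₁(B,X) + (1-p)·(1-q)·π₁(B,Y)
= 0.56·0.55·1 + 0.56·0.45·7 + 0.44·0.55·1 + 0.44·0.45·7
= 3.7

E[P2] = 4.344 (similar calculation)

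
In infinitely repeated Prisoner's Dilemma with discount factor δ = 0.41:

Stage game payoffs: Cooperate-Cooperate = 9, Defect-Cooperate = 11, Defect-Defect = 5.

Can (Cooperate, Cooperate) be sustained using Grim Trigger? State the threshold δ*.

δ* = 0.3333; since δ = 0.41 ≥ 0.3333, cooperation can be sustained

Work:
For Grim Trigger:
Cooperate forever: 9/(1-δ)
Defect then punished: 11 + 5·δ/(1-δ)
Need: 9/(1-δ) ≥ 11 + 5·δ/(1-δ)
Solving: δ ≥ (T-R)/(T-P) = (11-9)/(11-5) = 0.3333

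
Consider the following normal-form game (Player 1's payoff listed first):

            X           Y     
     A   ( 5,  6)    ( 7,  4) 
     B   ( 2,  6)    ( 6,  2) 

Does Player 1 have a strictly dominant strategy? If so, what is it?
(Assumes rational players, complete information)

Yes, Player 1's strictly dominant strategy is A

Work:
A strategy strictly dominates another if it gives a strictly higher payoff against every opponent action. Compare each pair of P1's strategies column-by-column:
  A vs B: [5 vs 2, 7 vs 6] → A strictly dominates B
  B vs A: [2 vs 5, 6 vs 7] → B does not strictly dominate A (column X: 2 ≤ 5)
A strictly dominates every other strategy → strictly dominant.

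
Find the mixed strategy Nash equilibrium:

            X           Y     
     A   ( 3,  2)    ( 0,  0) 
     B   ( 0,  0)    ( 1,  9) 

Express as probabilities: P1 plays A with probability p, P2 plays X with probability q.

p = 0.8182, q = 0.25

Work:
Find probabilities that make opponent indifferent:
P2 chooses q to make P1 indifferent between A and B
P1 chooses p to make P2 indifferent between X and Y
Mixed NE: P1 plays (A: 0.8182, B: 0.1818), P2 plays (X: 0.25, Y: 0.75)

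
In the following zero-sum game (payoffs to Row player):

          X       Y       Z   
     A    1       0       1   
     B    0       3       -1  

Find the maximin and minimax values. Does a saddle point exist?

Maximin = 0, Minimax = 1, Saddle: False

Work:
Row minimums: [0, -1] → maximin = 0
Column maximums: [1, 3, 1] → minimax = 1
No saddle point (maximin ≠ minimax). Mixed strategy needed.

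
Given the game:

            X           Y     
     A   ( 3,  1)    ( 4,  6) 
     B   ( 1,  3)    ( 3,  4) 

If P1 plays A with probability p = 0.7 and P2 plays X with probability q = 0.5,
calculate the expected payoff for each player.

E[P1] = 3.05, E[P2] = 3.5

Work:
E[P1] = p·q·π₁(A,X) + p·(1-q)·π₁(A,Y) + (1-p)·q·π₁(B,X) + (1-p)·(1-q)·π₁(B,Y)
= 0.7·0.5·3 + 0.7·0.5·4 + 0.3·0.5·1 + 0.3·0.5·3
= 3.05

E[P2] = 3.5 (similar calculation)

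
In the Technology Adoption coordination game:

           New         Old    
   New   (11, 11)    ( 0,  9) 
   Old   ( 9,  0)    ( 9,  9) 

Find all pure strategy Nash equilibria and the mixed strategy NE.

Pure NE: (New, New) and (Old, Old); Mixed NE: p = 0.8182, q = 0.8182

Work:
Check pure NE:
(New, New): (11, 11) - no unilateral deviation beneficial
(Old, Old): (9, 9) - no unilateral deviation beneficial
Mixed NE: P1 plays New with p = 0.8182, P2 plays New with q = 0.8182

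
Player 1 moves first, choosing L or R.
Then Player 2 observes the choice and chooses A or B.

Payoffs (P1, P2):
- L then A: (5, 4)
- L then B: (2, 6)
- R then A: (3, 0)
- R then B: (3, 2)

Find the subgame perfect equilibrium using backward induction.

P1 plays R, P2 plays B after L and B after R; Payoff (3, 2)

Work:
Backward induction:
After L: P2 chooses B → P1 gets 2
After R: P2 chooses B → P1 gets 3
P1 chooses R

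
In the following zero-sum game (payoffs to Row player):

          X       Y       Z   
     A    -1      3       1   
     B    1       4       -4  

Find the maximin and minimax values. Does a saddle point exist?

Maximin = -1, Minimax = 1, Saddle: False

Work:
Row minimums: [-1, -4] → maximin = -1
Column maximums: [1, 4, 1] → minimax = 1
No saddle point (maximin ≠ minimax). Mixed strategy needed.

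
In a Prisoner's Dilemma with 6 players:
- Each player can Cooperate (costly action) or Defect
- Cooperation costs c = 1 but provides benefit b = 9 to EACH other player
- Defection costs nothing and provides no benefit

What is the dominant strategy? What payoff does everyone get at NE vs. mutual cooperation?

Dominant: Defect; NE payoff = 0; Coop payoff = 44

Work:
Defect dominates (saves cost c = 1, benefit to others is external)
NE: All defect → everyone gets 0
If all cooperate: each receives (5)×9 - 1 = 44
Social dilemma: 44 > 0 but NE gives 0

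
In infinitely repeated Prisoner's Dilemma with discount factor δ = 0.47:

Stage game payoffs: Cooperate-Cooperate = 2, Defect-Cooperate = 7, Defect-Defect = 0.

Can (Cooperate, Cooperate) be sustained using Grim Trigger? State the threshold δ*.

δ* = 0.7143; since δ = 0.47 < 0.7143, cooperation cannot be sustained

Work:
For Grim Trigger:
Cooperate forever: 2/(1-δ)
Defect then punished: 7 + 0·δ/(1-δ)
Need: 2/(1-δ) ≥ 7 + 0·δ/(1-δ)
Solving: δ ≥ (T-R)/(T-P) = (7-2)/(7-0) = 0.7143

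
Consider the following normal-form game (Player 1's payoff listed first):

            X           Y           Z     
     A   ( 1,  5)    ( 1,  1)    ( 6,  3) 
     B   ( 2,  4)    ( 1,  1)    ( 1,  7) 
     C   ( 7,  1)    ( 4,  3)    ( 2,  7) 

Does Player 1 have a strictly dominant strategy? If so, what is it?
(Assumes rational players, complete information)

No strictly dominant strategy exists for Player 1

Work:
A strategy strictly dominates another if it gives a strictly higher payoff against every opponent action. Compare each pair of P1's strategies column-by-column:
  A vs B: [1 vs 2, 1 vs 1, 6 vs 1] → A does not strictly dominate B (column X: 1 ≤ 2)
  A vs C: [1 vs 7, 1 vs 4, 6 vs 2] → A does not strictly dominate C (column X: 1 ≤ 7)
  B vs A: [2 vs 1, 1 vs 1, 1 vs 6] → B does not strictly dominate A (column Y: 1 ≤ 1)
  B vs C: [2 vs 7, 1 vs 4, 1 vs 2] → B does not strictly dominate C (column X: 2 ≤ 7)
  C vs A: [7 vs 1, 4 vs 1, 2 vs 6] → C does not strictly dominate A (column Z: 2 ≤ 6)
  C vs B: [7 vs 2, 4 vs 1, 2 vs 1] → C strictly dominates B
No single strategy strictly dominates all others → no strictly dominant strategy.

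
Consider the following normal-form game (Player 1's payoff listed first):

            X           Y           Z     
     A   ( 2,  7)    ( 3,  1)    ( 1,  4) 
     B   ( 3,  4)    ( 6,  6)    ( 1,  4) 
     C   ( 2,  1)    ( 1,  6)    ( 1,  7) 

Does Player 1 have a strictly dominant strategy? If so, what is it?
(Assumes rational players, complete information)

No strictly dominant strategy exists for Player 1

Work:
A strategy strictly dominates another if it gives a strictly higher payoff against every opponent action. Compare each pair of P1's strategies column-by-column:
  A vs B: [2 vs 3, 3 vs 6, 1 vs 1] → A does not strictly dominate B (column X: 2 ≤ 3)
  A vs C: [2 vs 2, 3 vs 1, 1 vs 1] → A does not strictly dominate C (column X: 2 ≤ 2)
  B vs A: [3 vs 2, 6 vs 3, 1 vs 1] → B does not strictly dominate A (column Z: 1 ≤ 1)
  B vs C: [3 vs 2, 6 vs 1, 1 vs 1] → B does not strictly dominate C (column Z: 1 ≤ 1)
  C vs A: [2 vs 2, 1 vs 3, 1 vs 1] → C does not strictly dominate A (column X: 2 ≤ 2)
  C vs B: [2 vs 3, 1 vs 6, 1 vs 1] → C does not strictly dominate B (column X: 2 ≤ 3)
No single strategy strictly dominates all others → no strictly dominant strategy.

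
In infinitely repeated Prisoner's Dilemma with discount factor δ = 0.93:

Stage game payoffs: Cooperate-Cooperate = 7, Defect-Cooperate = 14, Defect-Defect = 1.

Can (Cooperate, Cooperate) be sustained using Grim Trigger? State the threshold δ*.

δ* = 0.5385; since δ = 0.93 ≥ 0.5385, cooperation can be sustained

Work:
For Grim Trigger:
Cooperate forever: 7/(1-δ)
Defect then punished: 14 + 1·δ/(1-δ)
Need: 7/(1-δ) ≥ 14 + 1·δ/(1-δ)
Solving: δ ≥ (T-R)/(T-P) = (14-7)/(14-1) = 0.5385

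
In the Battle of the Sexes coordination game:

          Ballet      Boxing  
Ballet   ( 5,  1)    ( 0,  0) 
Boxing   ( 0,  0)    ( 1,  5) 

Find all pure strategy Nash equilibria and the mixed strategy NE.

Pure NE: (Ballet, Ballet) and (Boxing, Boxing); Mixed NE: p = 0.8333, q = 0.1667

Work:
Check pure NE:
(Ballet, Ballet): (5, 1) - no unilateral deviation beneficial
(Boxing, Boxing): (1, 5) - no unilateral deviation beneficial
Mixed NE: P1 plays Ballet with p = 0.8333, P2 plays Ballet with q = 0.1667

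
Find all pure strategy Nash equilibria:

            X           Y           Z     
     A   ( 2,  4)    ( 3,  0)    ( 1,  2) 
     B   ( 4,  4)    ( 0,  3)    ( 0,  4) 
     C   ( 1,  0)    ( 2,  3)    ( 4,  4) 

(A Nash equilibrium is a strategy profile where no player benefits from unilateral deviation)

Nash equilibrium: (B, X), (C, Z)

Work:
Best responses:
  P1 vs X: payoffs [2, 4, 1] → best response B (payoff 4)
  P1 vs Y: payoffs [3, 0, 2] → best response A (payoff 3)
  P1 vs Z: payoffs [1, 0, 4] → best response C (payoff 4)
  P2 vs A: payoffs [4, 0, 2] → best response X (payoff 4)
  P2 vs B: payoffs [4, 3, 4] → best response X/Z (payoff 4)
  P2 vs C: payoffs [0, 3, 4] → best response Z (payoff 4)
Mutual best responses: (B,X), (C,Z) → Nash equilibria.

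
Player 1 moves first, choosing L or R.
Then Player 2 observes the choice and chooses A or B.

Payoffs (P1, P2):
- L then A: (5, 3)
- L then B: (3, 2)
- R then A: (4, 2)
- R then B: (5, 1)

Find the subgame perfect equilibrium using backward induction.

P1 plays L, P2 plays A after L and A after R; Payoff (5, 3)

Work:
Backward induction:
After L: P2 chooses A → P1 gets 5
After R: P2 chooses A → P1 gets 4
P1 chooses L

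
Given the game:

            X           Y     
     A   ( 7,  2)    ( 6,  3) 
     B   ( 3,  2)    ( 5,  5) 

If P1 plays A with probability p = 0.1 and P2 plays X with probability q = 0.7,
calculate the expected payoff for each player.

E[P1] = 3.91, E[P2] = 2.84

Work:
E[P1] = p·q·π₁(A,X) + p·(1-q)·π₁(A,Y) + (1-p)·q·π₁(B,X) + (1-p)·(1-q)·π₁(B,Y)
= 0.1·0.7·7 + 0.1·0.3·6 + 0.9·0.7·3 + 0.9·0.3·5
= 3.91

E[P2] = 2.84 (similar calculation)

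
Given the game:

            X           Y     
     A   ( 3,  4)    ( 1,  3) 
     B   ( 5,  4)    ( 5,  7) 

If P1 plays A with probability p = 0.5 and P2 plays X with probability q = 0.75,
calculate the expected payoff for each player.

E[P1] = 3.75, E[P2] = 4.25

Work:
E[P1] = p·q·π₁(A,X) + p·(1-q)·π₁(A,Y) + (1-p)·q·π₁(B,X) + (1-p)·(1-q)·π₁(B,Y)
= 0.5·0.75·3 + 0.5·0.25·1 + 0.5·0.75·5 + 0.5·0.25·5
= 3.75

E[P2] = 4.25 (similar calculation)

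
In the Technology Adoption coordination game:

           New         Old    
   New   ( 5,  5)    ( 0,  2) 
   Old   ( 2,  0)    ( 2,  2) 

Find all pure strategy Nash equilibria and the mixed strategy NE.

Pure NE: (New, New) and (Old, Old); Mixed NE: p = 0.4, q = 0.4

Work:
Check pure NE:
(New, New): (5, 5) - no unilateral deviation beneficial
(Old, Old): (2, 2) - no unilateral deviation beneficial
Mixed NE: P1 plays New with p = 0.4, P2 plays New with q = 0.4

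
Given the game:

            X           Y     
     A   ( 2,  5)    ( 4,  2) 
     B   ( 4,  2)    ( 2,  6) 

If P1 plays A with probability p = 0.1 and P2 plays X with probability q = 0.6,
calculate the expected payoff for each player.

E[P1] = 3.16, E[P2] = 3.62

Work:
E[P1] = p·q·π₁(A,X) + p·(1-q)·π₁(A,Y) + (1-p)·q·π₁(B,X) + (1-p)·(1-q)·π₁(B,Y)
= 0.1·0.6·2 + 0.1·0.4·4 + 0.9·0.6·4 + 0.9·0.4·2
= 3.16

E[P2] = 3.62 (similar calculation)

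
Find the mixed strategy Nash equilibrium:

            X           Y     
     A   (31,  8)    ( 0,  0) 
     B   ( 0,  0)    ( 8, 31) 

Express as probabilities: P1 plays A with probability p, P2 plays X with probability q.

p = 0.7949, q = 0.2051

Work:
Find probabilities that make opponent indifferent:
P2 chooses q to make P1 indifferent between A and B
P1 chooses p to make P2 indifferent between X and Y
Mixed NE: P1 plays (A: 0.7949, B: 0.2051), P2 plays (X: 0.2051, Y: 0.7949)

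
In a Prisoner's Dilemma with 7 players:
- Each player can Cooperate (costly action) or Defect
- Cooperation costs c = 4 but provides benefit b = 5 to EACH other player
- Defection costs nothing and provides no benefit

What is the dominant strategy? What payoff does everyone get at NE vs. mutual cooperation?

Dominant: Defect; NE payoff = 0; Coop payoff = 26

Work:
Defect dominates (saves cost c = 4, benefit to others is external)
NE: All defect → everyone gets 0
If all cooperate: each receives (6)×5 - 4 = 26
Social dilemma: 26 > 0 but NE gives 0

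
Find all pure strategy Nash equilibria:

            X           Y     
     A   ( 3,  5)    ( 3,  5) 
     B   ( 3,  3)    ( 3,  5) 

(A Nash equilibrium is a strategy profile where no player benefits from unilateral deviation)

Nash equilibrium: (A, X), (A, Y), (B, Y)

Work:
Best responses:
  P1 vs X: payoffs [3, 3] → best response A/B (payoff 3)
  P1 vs Y: payoffs [3, 3] → best response A/B (payoff 3)
  P2 vs A: payoffs [5, 5] → best response X/Y (payoff 5)
  P2 vs B: payoffs [3, 5] → best response Y (payoff 5)
Mutual best responses: (A,X), (A,Y), (B,Y) → Nash equilibria.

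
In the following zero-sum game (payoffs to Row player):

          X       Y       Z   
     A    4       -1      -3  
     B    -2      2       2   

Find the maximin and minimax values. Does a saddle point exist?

Maximin = -2, Minimax = 2, Saddle: False

Work:
Row minimums: [-3, -2] → maximin = -2
Column maximums: [4, 2, 2] → minimax = 2
No saddle point (maximin ≠ minimax). Mixed strategy needed.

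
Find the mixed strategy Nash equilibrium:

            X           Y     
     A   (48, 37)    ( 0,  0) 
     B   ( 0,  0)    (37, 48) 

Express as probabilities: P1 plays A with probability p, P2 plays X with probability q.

p = 0.5647, q = 0.4353

Work:
Find probabilities that make opponent indifferent:
P2 chooses q to make P1 indifferent between A and B
P1 chooses p to make P2 indifferent between X and Y
Mixed NE: P1 plays (A: 0.5647, B: 0.4353), P2 plays (X: 0.4353, Y: 0.5647)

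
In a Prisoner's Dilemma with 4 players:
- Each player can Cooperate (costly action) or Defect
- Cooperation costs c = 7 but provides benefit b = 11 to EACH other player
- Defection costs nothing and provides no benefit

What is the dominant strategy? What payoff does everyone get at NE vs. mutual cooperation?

Dominant: Defect; NE payoff = 0; Coop payoff = 26

Work:
Defect dominates (saves cost c = 7, benefit to others is external)
NE: All defect → everyone gets 0
If all cooperate: each receives (3)×11 - 7 = 26
Social dilemma: 26 > 0 but NE gives 0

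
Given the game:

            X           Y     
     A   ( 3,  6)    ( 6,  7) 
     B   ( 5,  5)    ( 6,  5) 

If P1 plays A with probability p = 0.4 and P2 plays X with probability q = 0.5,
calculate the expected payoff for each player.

E[P1] = 5.1, E[P2] = 5.6

Work:
E[P1] = p·q·π₁(A,X) + p·(1-q)·π₁(A,Y) + (1-p)·q·π₁(B,X) + (1-p)·(1-q)·π₁(B,Y)
= 0.4·0.5·3 + 0.4·0.5·6 + 0.6·0.5·5 + 0.6·0.5·6
= 5.1

E[P2] = 5.6 (similar calculation)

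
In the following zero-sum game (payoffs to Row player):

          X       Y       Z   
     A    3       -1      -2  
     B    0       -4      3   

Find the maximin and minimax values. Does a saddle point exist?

Maximin = -2, Minimax = -1, Saddle: False

Work:
Row minimums: [-2, -4] → maximin = -2
Column maximums: [3, -1, 3] → minimax = -1
No saddle point (maximin ≠ minimax). Mixed strategy needed.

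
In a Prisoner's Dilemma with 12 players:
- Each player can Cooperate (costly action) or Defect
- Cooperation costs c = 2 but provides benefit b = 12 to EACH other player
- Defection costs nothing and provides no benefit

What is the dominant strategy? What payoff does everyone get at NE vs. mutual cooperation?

Dominant: Defect; NE payoff = 0; Coop payoff = 130

Work:
Defect dominates (saves cost c = 2, benefit to others is external)
NE: All defect → everyone gets 0
If all cooperate: each receives (11)×12 - 2 = 130
Social dilemma: 130 > 0 but NE gives 0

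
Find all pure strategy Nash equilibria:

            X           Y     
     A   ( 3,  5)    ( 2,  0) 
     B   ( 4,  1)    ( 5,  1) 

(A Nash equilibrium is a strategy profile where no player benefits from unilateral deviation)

Nash equilibrium: (B, X), (B, Y)

Work:
Best responses:
  P1 vs X: payoffs [3, 4] → best response B (payoff 4)
  P1 vs Y: payoffs [2, 5] → best response B (payoff 5)
  P2 vs A: payoffs [5, 0] → best response X (payoff 5)
  P2 vs B: payoffs [1, 1] → best response X/Y (payoff 1)
Mutual best responses: (B,X), (B,Y) → Nash equilibria.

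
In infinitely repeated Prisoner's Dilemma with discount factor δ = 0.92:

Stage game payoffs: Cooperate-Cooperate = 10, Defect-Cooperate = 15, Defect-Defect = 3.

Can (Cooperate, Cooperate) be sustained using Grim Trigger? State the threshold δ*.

δ* = 0.4167; since δ = 0.92 ≥ 0.4167, cooperation can be sustained

Work:
For Grim Trigger:
Cooperate forever: 10/(1-δ)
Defect then punished: 15 + 3·δ/(1-δ)
Need: 10/(1-δ) ≥ 15 + 3·δ/(1-δ)
Solving: δ ≥ (T-R)/(T-P) = (15-10)/(15-3) = 0.4167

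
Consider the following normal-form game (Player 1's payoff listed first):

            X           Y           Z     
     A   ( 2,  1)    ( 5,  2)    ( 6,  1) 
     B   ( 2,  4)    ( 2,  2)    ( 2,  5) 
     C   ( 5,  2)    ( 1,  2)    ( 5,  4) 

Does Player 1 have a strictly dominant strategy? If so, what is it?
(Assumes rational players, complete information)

No strictly dominant strategy exists for Player 1

Work:
A strategy strictly dominates another if it gives a strictly higher payoff against every opponent action. Compare each pair of P1's strategies column-by-column:
  A vs B: [2 vs 2, 5 vs 2, 6 vs 2] → A does not strictly dominate B (column X: 2 ≤ 2)
  A vs C: [2 vs 5, 5 vs 1, 6 vs 5] → A does not strictly dominate C (column X: 2 ≤ 5)
  B vs A: [2 vs 2, 2 vs 5, 2 vs 6] → B does not strictly dominate A (column X: 2 ≤ 2)
  B vs C: [2 vs 5, 2 vs 1, 2 vs 5] → B does not strictly dominate C (column X: 2 ≤ 5)
  C vs A: [5 vs 2, 1 vs 5, 5 vs 6] → C does not strictly dominate A (column Y: 1 ≤ 5)
  C vs B: [5 vs 2, 1 vs 2, 5 vs 2] → C does not strictly dominate B (column Y: 1 ≤ 2)
No single strategy strictly dominates all others → no strictly dominant strategy.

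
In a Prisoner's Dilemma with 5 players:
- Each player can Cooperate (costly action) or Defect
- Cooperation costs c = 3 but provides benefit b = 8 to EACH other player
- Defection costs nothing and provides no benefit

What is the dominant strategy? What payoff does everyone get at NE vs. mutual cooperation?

Dominant: Defect; NE payoff = 0; Coop payoff = 29

Work:
Defect dominates (saves cost c = 3, benefit to others is external)
NE: All defect → everyone gets 0
If all cooperate: each receives (4)×8 - 3 = 29
Social dilemma: 29 > 0 but NE gives 0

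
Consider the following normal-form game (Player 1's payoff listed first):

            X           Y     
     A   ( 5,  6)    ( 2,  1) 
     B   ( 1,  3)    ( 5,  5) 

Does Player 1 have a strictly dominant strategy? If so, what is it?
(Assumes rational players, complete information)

No strictly dominant strategy exists for Player 1

Work:
A strategy strictly dominates another if it gives a strictly higher payoff against every opponent action. Compare each pair of P1's strategies column-by-column:
  A vs B: [5 vs 1, 2 vs 5] → A does not strictly dominate B (column Y: 2 ≤ 5)
  B vs A: [1 vs 5, 5 vs 2] → B does not strictly dominate A (column X: 1 ≤ 5)
No single strategy strictly dominates all others → no strictly dominant strategy.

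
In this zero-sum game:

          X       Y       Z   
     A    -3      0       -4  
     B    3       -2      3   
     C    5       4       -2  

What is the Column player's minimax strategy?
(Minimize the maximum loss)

Column should play Z, value = 3

Work:
Column player minimizes Row's maximum payoff:
Column X: max payoff to Row = 5
Column Y: max payoff to Row = 4
Column Z: max payoff to Row = 3
Minimum is 3, achieved by column Z.
Minimax strategy: Z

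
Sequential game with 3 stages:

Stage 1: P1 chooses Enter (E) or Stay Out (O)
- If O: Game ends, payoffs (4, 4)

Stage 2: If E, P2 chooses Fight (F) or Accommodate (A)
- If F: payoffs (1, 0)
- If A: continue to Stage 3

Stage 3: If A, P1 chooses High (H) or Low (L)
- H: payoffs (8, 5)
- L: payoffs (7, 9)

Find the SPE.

SPE: (E, A, H); Outcome (8, 5)

Work:
Stage 3: P1 chooses H (8 vs 7)
Stage 2: P2: F->0, A->5 (anticipating H). Choose A
Stage 1: P1: O->4, E->8 (anticipating A, H). Choose E
SPE path: E -> A -> H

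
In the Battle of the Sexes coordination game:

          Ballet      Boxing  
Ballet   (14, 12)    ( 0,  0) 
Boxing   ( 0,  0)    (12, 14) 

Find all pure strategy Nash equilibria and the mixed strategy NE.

Pure NE: (Ballet, Ballet) and (Boxing, Boxing); Mixed NE: p = 0.5385, q = 0.4615

Work:
Check pure NE:
(Ballet, Ballet): (14, 12) - no unilateral deviation beneficial
(Boxing, Boxing): (12, 14) - no unilateral deviation beneficial
Mixed NE: P1 plays Ballet with p = 0.5385, P2 plays Ballet with q = 0.4615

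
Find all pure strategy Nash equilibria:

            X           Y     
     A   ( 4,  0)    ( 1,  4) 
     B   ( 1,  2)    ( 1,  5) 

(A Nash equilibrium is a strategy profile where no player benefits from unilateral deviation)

Nash equilibrium: (A, Y), (B, Y)

Work:
Best responses:
  P1 vs X: payoffs [4, 1] → best response A (payoff 4)
  P1 vs Y: payoffs [1, 1] → best response A/B (payoff 1)
  P2 vs A: payoffs [0, 4] → best response Y (payoff 4)
  P2 vs B: payoffs [2, 5] → best response Y (payoff 5)
Mutual best responses: (A,Y), (B,Y) → Nash equilibria.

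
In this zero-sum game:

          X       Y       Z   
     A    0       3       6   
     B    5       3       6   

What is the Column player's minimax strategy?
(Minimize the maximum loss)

Column should play Y, value = 3

Work:
Column player minimizes Row's maximum payoff:
Column X: max payoff to Row = 5
Column Y: max payoff to Row = 3
Column Z: max payoff to Row = 6
Minimum is 3, achieved by column Y.
Minimax strategy: Y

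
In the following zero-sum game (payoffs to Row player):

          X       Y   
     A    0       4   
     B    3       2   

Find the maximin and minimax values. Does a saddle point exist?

Maximin = 2, Minimax = 3, Saddle: False

Work:
Row minimums: [0, 2] → maximin = 2
Column maximums: [3, 4] → minimax = 3
No saddle point (maximin ≠ minimax). Mixed strategy needed.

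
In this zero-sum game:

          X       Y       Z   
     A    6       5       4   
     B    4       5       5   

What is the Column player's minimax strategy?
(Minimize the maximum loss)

Column should play Y or Z (all achieve the minimum), value = 5

Work:
Column player minimizes Row's maximum payoff:
Column X: max payoff to Row = 6
Column Y: max payoff to Row = 5
Column Z: max payoff to Row = 5
Minimum is 5, achieved by columns Y, Z (tied).
Each of Y or Z is a minimax strategy.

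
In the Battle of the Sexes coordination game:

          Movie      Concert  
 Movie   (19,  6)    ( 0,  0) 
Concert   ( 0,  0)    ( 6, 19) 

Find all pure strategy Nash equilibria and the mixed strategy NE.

Pure NE: (Movie, Movie) and (Concert, Concert); Mixed NE: p = 0.76, q = 0.24

Work:
Check pure NE:
(Movie, Movie): (19, 6) - no unilateral deviation beneficial
(Concert, Concert): (6, 19) - no unilateral deviation beneficial
Mixed NE: P1 plays Movie with p = 0.76, P2 plays Movie with q = 0.24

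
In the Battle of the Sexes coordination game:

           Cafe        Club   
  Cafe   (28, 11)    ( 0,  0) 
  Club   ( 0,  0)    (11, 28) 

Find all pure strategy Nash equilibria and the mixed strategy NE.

Pure NE: (Cafe, Cafe) and (Club, Club); Mixed NE: p = 0.7179, q = 0.2821

Work:
Check pure NE:
(Cafe, Cafe): (28, 11) - no unilateral deviation beneficial
(Club, Club): (11, 28) - no unilateral deviation beneficial
Mixed NE: P1 plays Cafe with p = 0.7179, P2 plays Cafe with q = 0.2821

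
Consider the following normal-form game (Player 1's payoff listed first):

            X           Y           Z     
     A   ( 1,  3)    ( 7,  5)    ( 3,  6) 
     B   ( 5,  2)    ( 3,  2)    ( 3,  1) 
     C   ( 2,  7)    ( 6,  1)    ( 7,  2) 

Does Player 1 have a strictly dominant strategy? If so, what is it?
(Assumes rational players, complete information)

No strictly dominant strategy exists for Player 1

Work:
A strategy strictly dominates another if it gives a strictly higher payoff against every opponent action. Compare each pair of P1's strategies column-by-column:
  A vs B: [1 vs 5, 7 vs 3, 3 vs 3] → A does not strictly dominate B (column X: 1 ≤ 5)
  A vs C: [1 vs 2, 7 vs 6, 3 vs 7] → A does not strictly dominate C (column X: 1 ≤ 2)
  B vs A: [5 vs 1, 3 vs 7, 3 vs 3] → B does not strictly dominate A (column Y: 3 ≤ 7)
  B vs C: [5 vs 2, 3 vs 6, 3 vs 7] → B does not strictly dominate C (column Y: 3 ≤ 6)
  C vs A: [2 vs 1, 6 vs 7, 7 vs 3] → C does not strictly dominate A (column Y: 6 ≤ 7)
  C vs B: [2 vs 5, 6 vs 3, 7 vs 3] → C does not strictly dominate B (column X: 2 ≤ 5)
No single strategy strictly dominates all others → no strictly dominant strategy.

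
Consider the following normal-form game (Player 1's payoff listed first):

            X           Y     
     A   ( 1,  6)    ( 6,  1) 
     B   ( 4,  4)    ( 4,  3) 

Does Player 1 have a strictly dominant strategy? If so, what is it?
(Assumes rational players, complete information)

No strictly dominant strategy exists for Player 1

Work:
A strategy strictly dominates another if it gives a strictly higher payoff against every opponent action. Compare each pair of P1's strategies column-by-column:
  A vs B: [1 vs 4, 6 vs 4] → A does not strictly dominate B (column X: 1 ≤ 4)
  B vs A: [4 vs 1, 4 vs 6] → B does not strictly dominate A (column Y: 4 ≤ 6)
No single strategy strictly dominates all others → no strictly dominant strategy.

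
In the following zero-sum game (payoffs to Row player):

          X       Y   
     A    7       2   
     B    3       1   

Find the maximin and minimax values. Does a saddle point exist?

Maximin = 2, Minimax = 2, Saddle: True

Work:
Row minimums: [2, 1] → maximin = 2
Column maximums: [7, 2] → minimax = 2
Saddle point exists! Game value = 2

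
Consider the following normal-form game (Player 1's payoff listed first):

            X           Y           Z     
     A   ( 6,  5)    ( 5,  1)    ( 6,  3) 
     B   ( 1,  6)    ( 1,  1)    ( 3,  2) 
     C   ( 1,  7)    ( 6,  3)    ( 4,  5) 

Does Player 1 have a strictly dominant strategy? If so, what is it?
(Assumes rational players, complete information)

No strictly dominant strategy exists for Player 1

Work:
A strategy strictly dominates another if it gives a strictly higher payoff against every opponent action. Compare each pair of P1's strategies column-by-column:
  A vs B: [6 vs 1, 5 vs 1, 6 vs 3] → A strictly dominates B
  A vs C: [6 vs 1, 5 vs 6, 6 vs 4] → A does not strictly dominate C (column Y: 5 ≤ 6)
  B vs A: [1 vs 6, 1 vs 5, 3 vs 6] → B does not strictly dominate A (column X: 1 ≤ 6)
  B vs C: [1 vs 1, 1 vs 6, 3 vs 4] → B does not strictly dominate C (column X: 1 ≤ 1)
  C vs A: [1 vs 6, 6 vs 5, 4 vs 6] → C does not strictly dominate A (column X: 1 ≤ 6)
  C vs B: [1 vs 1, 6 vs 1, 4 vs 3] → C does not strictly dominate B (column X: 1 ≤ 1)
No single strategy strictly dominates all others → no strictly dominant strategy.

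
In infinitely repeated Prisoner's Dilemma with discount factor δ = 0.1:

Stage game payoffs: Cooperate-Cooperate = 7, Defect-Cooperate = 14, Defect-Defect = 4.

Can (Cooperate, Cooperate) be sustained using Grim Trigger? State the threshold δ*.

δ* = 0.7; since δ = 0.1 < 0.7, cooperation cannot be sustained

Work:
For Grim Trigger:
Cooperate forever: 7/(1-δ)
Defect then punished: 14 + 4·δ/(1-δ)
Need: 7/(1-δ) ≥ 14 + 4·δ/(1-δ)
Solving: δ ≥ (T-R)/(T-P) = (14-7)/(14-4) = 0.7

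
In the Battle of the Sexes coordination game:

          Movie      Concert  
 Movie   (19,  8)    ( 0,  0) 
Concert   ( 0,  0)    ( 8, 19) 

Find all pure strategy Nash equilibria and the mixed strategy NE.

Pure NE: (Movie, Movie) and (Concert, Concert); Mixed NE: p = 0.7037, q = 0.2963

Work:
Check pure NE:
(Movie, Movie): (19, 8) - no unilateral deviation beneficial
(Concert, Concert): (8, 19) - no unilateral deviation beneficial
Mixed NE: P1 plays Movie with p = 0.7037, P2 plays Movie with q = 0.2963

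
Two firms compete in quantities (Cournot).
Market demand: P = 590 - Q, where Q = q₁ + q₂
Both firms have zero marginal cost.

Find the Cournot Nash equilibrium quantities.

q₁* = q₂* = 196.67; P* = 196.67

Work:
Profit: π_i = P·q_i = (a - q_i - q_j)·q_i
FOC: ∂π_i/∂q_i = a - 2q_i - q_j = 0
Reaction function: q_i = (590 - q_j)/2
Symmetry: q* = 590/3 = 196.67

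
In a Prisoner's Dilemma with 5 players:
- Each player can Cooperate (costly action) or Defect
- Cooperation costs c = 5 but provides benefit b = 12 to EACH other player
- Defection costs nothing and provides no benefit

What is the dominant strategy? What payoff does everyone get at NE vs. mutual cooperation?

Dominant: Defect; NE payoff = 0; Coop payoff = 43

Work:
Defect dominates (saves cost c = 5, benefit to others is external)
NE: All defect → everyone gets 0
If all cooperate: each receives (4)×12 - 5 = 43
Social dilemma: 43 > 0 but NE gives 0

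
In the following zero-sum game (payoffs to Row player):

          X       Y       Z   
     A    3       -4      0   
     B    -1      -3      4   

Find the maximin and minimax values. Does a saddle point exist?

Maximin = -3, Minimax = -3, Saddle: True

Work:
Row minimums: [-4, -3] → maximin = -3
Column maximums: [3, -3, 4] → minimax = -3
Saddle point exists! Game value = -3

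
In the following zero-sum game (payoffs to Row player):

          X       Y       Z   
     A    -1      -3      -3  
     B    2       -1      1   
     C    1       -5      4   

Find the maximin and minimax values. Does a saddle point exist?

Maximin = -1, Minimax = -1, Saddle: True

Work:
Row minimums: [-3, -1, -5] → maximin = -1
Column maximums: [2, -1, 4] → minimax = -1
Saddle point exists! Game value = -1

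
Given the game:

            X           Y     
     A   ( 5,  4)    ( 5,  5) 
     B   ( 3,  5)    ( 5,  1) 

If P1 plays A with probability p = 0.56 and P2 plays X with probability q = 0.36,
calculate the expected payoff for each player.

E[P1] = 4.6832, E[P2] = 3.672

Work:
E[P1] = p·q·π₁(A,X) + p·(1-q)·π₁(A,Y) + (1-p)·q·π₁(B,X) + (1-p)·(1-q)·π₁(B,Y)
= 0.56·0.36·5 + 0.56·0.64·5 + 0.44·0.36·3 + 0.44·0.64·5
= 4.6832

E[P2] = 3.672 (similar calculation)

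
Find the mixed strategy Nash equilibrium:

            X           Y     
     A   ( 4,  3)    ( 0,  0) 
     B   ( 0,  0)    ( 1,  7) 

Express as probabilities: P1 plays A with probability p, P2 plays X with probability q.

p = 0.7, q = 0.2

Work:
Find probabilities that make opponent indifferent:
P2 chooses q to make P1 indifferent between A and B
P1 chooses p to make P2 indifferent between X and Y
Mixed NE: P1 plays (A: 0.7, B: 0.3), P2 plays (X: 0.2, Y: 0.8)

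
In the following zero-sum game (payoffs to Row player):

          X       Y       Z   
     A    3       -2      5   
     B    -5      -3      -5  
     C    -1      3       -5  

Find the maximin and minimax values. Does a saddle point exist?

Maximin = -2, Minimax = 3, Saddle: False

Work:
Row minimums: [-2, -5, -5] → maximin = -2
Column maximums: [3, 3, 5] → minimax = 3
No saddle point (maximin ≠ minimax). Mixed strategy needed.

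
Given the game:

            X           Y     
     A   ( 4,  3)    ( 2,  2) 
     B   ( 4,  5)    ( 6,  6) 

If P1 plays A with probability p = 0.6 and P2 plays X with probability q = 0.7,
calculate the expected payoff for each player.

E[P1] = 3.88, E[P2] = 3.74

Work:
E[P1] = p·q·π₁(A,X) + p·(1-q)·π₁(A,Y) + (1-p)·q·π₁(B,X) + (1-p)·(1-q)·π₁(B,Y)
= 0.6·0.7·4 + 0.6·0.3·2 + 0.4·0.7·4 + 0.4·0.3·6
= 3.88

E[P2] = 3.74 (similar calculation)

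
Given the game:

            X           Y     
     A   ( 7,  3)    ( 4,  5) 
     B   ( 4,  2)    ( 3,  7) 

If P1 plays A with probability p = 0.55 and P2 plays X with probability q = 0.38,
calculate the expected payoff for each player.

E[P1] = 4.348, E[P2] = 4.627

Work:
E[P1] = p·q·π₁(A,X) + p·(1-q)·π₁(A,Y) + (1-p)·q·π₁(B,X) + (1-p)·(1-q)·π₁(B,Y)
= 0.55·0.38·7 + 0.55·0.62·4 + 0.45·0.38·4 + 0.45·0.62·3
= 4.348

E[P2] = 4.627 (similar calculation)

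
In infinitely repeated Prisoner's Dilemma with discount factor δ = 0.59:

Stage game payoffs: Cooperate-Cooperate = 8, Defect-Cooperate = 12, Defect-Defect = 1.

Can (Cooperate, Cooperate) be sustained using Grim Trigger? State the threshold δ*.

δ* = 0.3636; since δ = 0.59 ≥ 0.3636, cooperation can be sustained

Work:
For Grim Trigger:
Cooperate forever: 8/(1-δ)
Defect then punished: 12 + 1·δ/(1-δ)
Need: 8/(1-δ) ≥ 12 + 1·δ/(1-δ)
Solving: δ ≥ (T-R)/(T-P) = (12-8)/(12-1) = 0.3636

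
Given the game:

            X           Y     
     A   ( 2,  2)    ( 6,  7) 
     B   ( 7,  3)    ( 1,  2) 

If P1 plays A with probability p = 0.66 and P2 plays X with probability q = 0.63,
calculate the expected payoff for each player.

E[P1] = 3.922, E[P2] = 3.4352

Work:
E[P1] = p·q·π₁(A,X) + p·(1-q)·π₁(A,Y) + (1-p)·q·π₁(B,X) + (1-p)·(1-q)·π₁(B,Y)
= 0.66·0.63·2 + 0.66·0.37·6 + 0.34·0.63·7 + 0.34·0.37·1
= 3.922

E[P2] = 3.4352 (similar calculation)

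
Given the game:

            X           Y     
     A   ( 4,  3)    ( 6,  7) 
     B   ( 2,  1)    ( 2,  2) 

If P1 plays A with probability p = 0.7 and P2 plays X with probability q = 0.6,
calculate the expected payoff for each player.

E[P1] = 3.96, E[P2] = 3.64

Work:
E[P1] = p·q·π₁(A,X) + p·(1-q)·π₁(A,Y) + (1-p)·q·π₁(B,X) + (1-p)·(1-q)·π₁(B,Y)
= 0.7·0.6·4 + 0.7·0.4·6 + 0.3·0.6·2 + 0.3·0.4·2
= 3.96

E[P2] = 3.64 (similar calculation)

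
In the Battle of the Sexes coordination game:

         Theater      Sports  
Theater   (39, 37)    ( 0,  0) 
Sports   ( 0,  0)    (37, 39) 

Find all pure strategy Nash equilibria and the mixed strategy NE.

Pure NE: (Theater, Theater) and (Sports, Sports); Mixed NE: p = 0.5132, q = 0.4868

Work:
Check pure NE:
(Theater, Theater): (39, 37) - no unilateral deviation beneficial
(Sports, Sports): (37, 39) - no unilateral deviation beneficial
Mixed NE: P1 plays Theater with p = 0.5132, P2 plays Theater with q = 0.4868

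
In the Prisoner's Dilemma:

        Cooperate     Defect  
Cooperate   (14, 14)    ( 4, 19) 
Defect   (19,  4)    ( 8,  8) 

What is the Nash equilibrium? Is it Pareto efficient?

(Defect, Defect) is NE; not Pareto efficient

Work:
Defect dominates Cooperate for both players:
If P2 cooperates: Defect (19) > Cooperate (14)
If P2 defects: Defect (8) > Cooperate (4)
NE: (Defect, Defect) with payoff (8, 8)
But (Cooperate, Cooperate) = (14, 14) Pareto dominates (8, 8)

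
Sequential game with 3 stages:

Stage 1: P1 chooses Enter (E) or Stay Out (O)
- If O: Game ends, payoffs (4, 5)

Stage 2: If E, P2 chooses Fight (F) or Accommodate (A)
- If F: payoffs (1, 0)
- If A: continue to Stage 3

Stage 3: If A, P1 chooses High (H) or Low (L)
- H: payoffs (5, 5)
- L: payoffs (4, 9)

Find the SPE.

SPE: (E, A, H); Outcome (5, 5)

Work:
Stage 3: P1 chooses H (5 vs 4)
Stage 2: P2: F->0, A->5 (anticipating H). Choose A
Stage 1: P1: O->4, E->5 (anticipating A, H). Choose E
SPE path: E -> A -> H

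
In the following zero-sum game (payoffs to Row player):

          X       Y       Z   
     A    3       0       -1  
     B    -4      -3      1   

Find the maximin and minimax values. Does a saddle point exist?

Maximin = -1, Minimax = 0, Saddle: False

Work:
Row minimums: [-1, -4] → maximin = -1
Column maximums: [3, 0, 1] → minimax = 0
No saddle point (maximin ≠ minimax). Mixed strategy needed.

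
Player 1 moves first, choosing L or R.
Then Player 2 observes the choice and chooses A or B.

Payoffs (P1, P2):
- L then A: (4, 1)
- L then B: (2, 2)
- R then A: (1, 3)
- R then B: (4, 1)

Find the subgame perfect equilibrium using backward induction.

P1 plays L, P2 plays B after L and A after R; Payoff (2, 2)

Work:
Backward induction:
After L: P2 chooses B → P1 gets 2
After R: P2 chooses A → P1 gets 1
P1 chooses L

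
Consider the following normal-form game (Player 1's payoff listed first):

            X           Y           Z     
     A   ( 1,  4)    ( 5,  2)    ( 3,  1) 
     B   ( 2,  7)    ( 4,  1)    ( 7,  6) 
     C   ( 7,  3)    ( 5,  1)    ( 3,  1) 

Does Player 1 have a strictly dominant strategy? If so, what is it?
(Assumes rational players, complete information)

No strictly dominant strategy exists for Player 1

Work:
A strategy strictly dominates another if it gives a strictly higher payoff against every opponent action. Compare each pair of P1's strategies column-by-column:
  A vs B: [1 vs 2, 5 vs 4, 3 vs 7] → A does not strictly dominate B (column X: 1 ≤ 2)
  A vs C: [1 vs 7, 5 vs 5, 3 vs 3] → A does not strictly dominate C (column X: 1 ≤ 7)
  B vs A: [2 vs 1, 4 vs 5, 7 vs 3] → B does not strictly dominate A (column Y: 4 ≤ 5)
  B vs C: [2 vs 7, 4 vs 5, 7 vs 3] → B does not strictly dominate C (column X: 2 ≤ 7)
  C vs A: [7 vs 1, 5 vs 5, 3 vs 3] → C does not strictly dominate A (column Y: 5 ≤ 5)
  C vs B: [7 vs 2, 5 vs 4, 3 vs 7] → C does not strictly dominate B (column Z: 3 ≤ 7)
No single strategy strictly dominates all others → no strictly dominant strategy.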